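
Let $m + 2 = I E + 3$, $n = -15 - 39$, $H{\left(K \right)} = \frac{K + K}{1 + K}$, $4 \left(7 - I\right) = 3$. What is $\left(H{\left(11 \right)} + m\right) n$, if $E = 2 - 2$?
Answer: $-153$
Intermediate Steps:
$I = \frac{25}{4}$ ($I = 7 - \frac{3}{4} = \frac{25}{4} \approx 6.25$)
$H{\left(K \right)} = \frac{2 K}{1 + K}$
$E = 0$ ($E = 2 - 2 = 0$)
$n = -54$
$m = 1$ ($m = -2 + \left(\frac{25}{4} \cdot 0 + 3\right) = -2 + \left(0 + 3\right) = -2 + 3 = 1$)
$\left(H{\left(11 \right)} + m\right) n = \left(2 \cdot 11 \frac{1}{1 + 11} + 1\right) \left(-54\right) = \left(2 \cdot 11 \cdot \frac{1}{12} + 1\right) \left(-54\right) = \left(\frac{11}{6} + 1\right) \left(-54\right) = \frac{17}{6} \left(-54\right) = -153$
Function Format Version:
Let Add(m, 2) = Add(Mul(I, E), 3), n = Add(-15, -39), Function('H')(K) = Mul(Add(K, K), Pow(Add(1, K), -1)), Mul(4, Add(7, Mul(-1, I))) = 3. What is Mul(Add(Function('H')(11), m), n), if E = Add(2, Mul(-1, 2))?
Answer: -153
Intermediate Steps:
I = Rational(25, 4) (I = Add(7, Mul(Rational(-1, 4), 3)) = Add(7, Rational(-3, 4)) = Rational(25, 4) ≈ 6.2500)
Function('H')(K) = Mul(2, K, Pow(Add(1, K), -1)) (Function('H')(K) = Mul(Mul(2, K), Pow(Add(1, K), -1)) = Mul(2, K, Pow(Add(1, K), -1)))
E = 0 (E = Add(2, -2) = 0)
n = -54
m = 1 (m = Add(-2, Add(Mul(Rational(25, 4), 0), 3)) = Add(-2, Add(0, 3)) = Add(-2, 3) = 1)
Mul(Add(Function('H')(11), m), n) = Mul(Add(Mul(2, 11, Pow(Add(1, 11), -1)), 1), -54) = Mul(Add(Mul(2, 11, Pow(12, -1)), 1), -54) = Mul(Add(Mul(2, 11, Rational(1, 12)), 1), -54) = Mul(Add(Rational(11, 6), 1), -54) = Mul(Rational(17, 6), -54) = -153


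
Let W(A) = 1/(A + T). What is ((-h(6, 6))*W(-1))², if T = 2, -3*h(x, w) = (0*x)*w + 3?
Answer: 1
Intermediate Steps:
h(x, w) = -1 (h(x, w) = -((0*x)*w + 3)/3 = -(0*w + 3)/3 = -(0 + 3)/3 = -⅓*3 = -1)
W(A) = 1/(2 + A) (W(A) = 1/(A + 2) = 1/(2 + A))
((-h(6, 6))*W(-1))² = ((-1*(-1))/(2 - 1))² = (1/1)² = (1*1)² = 1² = 1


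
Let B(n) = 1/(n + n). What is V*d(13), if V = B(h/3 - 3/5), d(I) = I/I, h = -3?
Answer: -5/16 ≈ -0.31250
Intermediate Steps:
d(I) = 1
B(n) = 1/(2*n)
V = -5/16 (V = 1/(2*(-3/3 - 3/5)) = 1/(2*(-3*⅓ - 3*⅕)) = 1/(2*(-1 - ⅗)) = 1/(2*(-8/5)) = (½)*(-5/8) = -5/16 ≈ -0.31250)
V*d(13) = -5/16*1 = -5/16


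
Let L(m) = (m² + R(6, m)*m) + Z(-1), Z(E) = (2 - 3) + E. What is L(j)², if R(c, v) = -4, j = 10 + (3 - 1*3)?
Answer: 3364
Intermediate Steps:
j = 10 (j = 10 + (3 - 3) = 10 + 0 = 10)
Z(E) = -1 + E
L(m) = -2 + m² - 4*m (L(m) = (m² - 4*m) + (-1 - 1) = (m² - 4*m) - 2 = -2 + m² - 4*m)
L(j)² = (-2 + 10² - 4*10)² = (-2 + 100 - 40)² = 58² = 3364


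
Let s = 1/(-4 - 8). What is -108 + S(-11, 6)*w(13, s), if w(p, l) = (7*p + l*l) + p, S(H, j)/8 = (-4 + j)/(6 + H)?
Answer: -19837/45 ≈ -440.82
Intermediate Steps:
S(H, j) = 8*(-4 + j)/(6 + H) (S(H, j) = 8*((-4 + j)/(6 + H)) = 8*(-4 + j)/(6 + H))
s = -1/12 (s = 1/(-12) = -1/12 ≈ -0.083333)
w(p, l) = l² + 8*p (w(p, l) = (7*p + l²) + p = (l² + 7*p) + p = l² + 8*p)
-108 + S(-11, 6)*w(13, s) = -108 + (8*(-4 + 6)/(6 - 11))*((-1/12)² + 8*13) = -108 + (8*2/(-5))*(1/144 + 104) = -108 + (8*(-⅕)*2)*(14977/144) = -108 - 16/5*14977/144 = -108 - 14977/45 = -19837/45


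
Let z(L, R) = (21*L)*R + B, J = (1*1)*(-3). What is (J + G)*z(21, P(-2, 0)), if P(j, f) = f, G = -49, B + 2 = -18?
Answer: 1040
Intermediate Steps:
B = -20 (B = -2 - 18 = -20)
J = -3 (J = 1*(-3) = -3)
z(L, R) = -20 + 21*L*R (z(L, R) = (21*L)*R - 20 = 21*L*R - 20 = -20 + 21*L*R)
(J + G)*z(21, P(-2, 0)) = (-3 - 49)*(-20 + 21*21*0) = -52*(-20 + 0) = -52*(-20) = 1040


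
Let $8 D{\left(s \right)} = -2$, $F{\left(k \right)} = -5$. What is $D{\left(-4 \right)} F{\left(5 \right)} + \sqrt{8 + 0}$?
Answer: $\frac{5}{4} + 2 \sqrt{2} \approx 4.0784$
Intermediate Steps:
$D{\left(s \right)} = - \frac{1}{4}$ ($D{\left(s \right)} = \frac{1}{8} \left(-2\right) = - \frac{1}{4}$)
$D{\left(-4 \right)} F{\left(5 \right)} + \sqrt{8 + 0} = \left(- \frac{1}{4}\right) \left(-5\right) + \sqrt{8 + 0} = \frac{5}{4} + \sqrt{8} = \frac{5}{4} + 2 \sqrt{2}$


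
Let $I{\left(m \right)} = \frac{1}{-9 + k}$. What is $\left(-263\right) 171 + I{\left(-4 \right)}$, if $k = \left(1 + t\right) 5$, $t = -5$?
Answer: $- \frac{1304218}{29} \approx -44973.0$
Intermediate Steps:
$k = -20$ ($k = \left(1 - 5\right) 5 = \left(-4\right) 5 = -20$)
$I{\left(m \right)} = - \frac{1}{29}$ ($I{\left(m \right)} = \frac{1}{-9 - 20} = \frac{1}{-29} = - \frac{1}{29}$)
$\left(-263\right) 171 + I{\left(-4 \right)} = \left(-263\right) 171 - \frac{1}{29} = -44973 - \frac{1}{29} = - \frac{1304218}{29}$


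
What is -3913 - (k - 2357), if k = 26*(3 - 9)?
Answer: -1400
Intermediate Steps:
k = -156 (k = 26*(-6) = -156)
-3913 - (k - 2357) = -3913 - (-156 - 2357) = -3913 - 1*(-2513) = -3913 + 2513 = -1400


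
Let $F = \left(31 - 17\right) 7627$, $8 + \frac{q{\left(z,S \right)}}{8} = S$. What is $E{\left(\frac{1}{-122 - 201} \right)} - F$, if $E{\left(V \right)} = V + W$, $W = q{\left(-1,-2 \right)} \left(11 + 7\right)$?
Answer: $- \frac{34954415}{323} \approx -1.0822 \cdot 10^{5}$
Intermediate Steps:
$q{\left(z,S \right)} = -64 + 8 S$
$W = -1440$ ($W = \left(-64 + 8 \left(-2\right)\right) \left(11 + 7\right) = \left(-64 - 16\right) 18 = \left(-80\right) 18 = -1440$)
$F = 106778$ ($F = \left(31 - 17\right) 7627 = 14 \cdot 7627 = 106778$)
$E{\left(V \right)} = -1440 + V$ ($E{\left(V \right)} = V - 1440 = -1440 + V$)
$E{\left(\frac{1}{-122 - 201} \right)} - F = \left(-1440 + \frac{1}{-122 - 201}\right) - 106778 = \left(-1440 + \frac{1}{-323}\right) - 106778 = \left(-1440 - \frac{1}{323}\right) - 106778 = - \frac{465121}{323} - 106778 = - \frac{34954415}{323}$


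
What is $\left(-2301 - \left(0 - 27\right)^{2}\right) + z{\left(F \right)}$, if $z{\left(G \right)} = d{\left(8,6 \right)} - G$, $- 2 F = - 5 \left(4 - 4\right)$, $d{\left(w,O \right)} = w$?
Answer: $-3022$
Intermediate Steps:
$F = 0$ ($F = - \frac{\left(-5\right) \left(4 - 4\right)}{2} = - \frac{\left(-5\right) 0}{2} = \left(- \frac{1}{2}\right) 0 = 0$)
$z{\left(G \right)} = 8 - G$
$\left(-2301 - \left(0 - 27\right)^{2}\right) + z{\left(F \right)} = \left(-2301 - \left(0 - 27\right)^{2}\right) + \left(8 - 0\right) = \left(-2301 - \left(-27\right)^{2}\right) + \left(8 + 0\right) = \left(-2301 - 729\right) + 8 = -3030 + 8 = -3022$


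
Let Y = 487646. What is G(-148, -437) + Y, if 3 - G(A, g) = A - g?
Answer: 487360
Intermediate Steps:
G(A, g) = 3 + g - A (G(A, g) = 3 - (A - g) = 3 + (g - A) = 3 + g - A)
G(-148, -437) + Y = (3 - 437 - 1*(-148)) + 487646 = (3 - 437 + 148) + 487646 = -286 + 487646 = 487360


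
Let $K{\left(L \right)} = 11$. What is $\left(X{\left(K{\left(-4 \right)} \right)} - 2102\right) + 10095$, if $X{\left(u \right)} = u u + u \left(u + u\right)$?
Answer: $8356$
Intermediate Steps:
$X{\left(u \right)} = 3 u^{2}$ ($X{\left(u \right)} = u^{2} + u 2 u = u^{2} + 2 u^{2} = 3 u^{2}$)
$\left(X{\left(K{\left(-4 \right)} \right)} - 2102\right) + 10095 = \left(3 \cdot 11^{2} - 2102\right) + 10095 = \left(3 \cdot 121 - 2102\right) + 10095 = \left(363 - 2102\right) + 10095 = -1739 + 10095 = 8356$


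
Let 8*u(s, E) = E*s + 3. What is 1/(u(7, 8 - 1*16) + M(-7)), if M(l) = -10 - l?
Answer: -8/77 ≈ -0.10390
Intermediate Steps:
u(s, E) = 3/8 + E*s/8 (u(s, E) = (E*s + 3)/8 = (3 + E*s)/8 = 3/8 + E*s/8)
1/(u(7, 8 - 1*16) + M(-7)) = 1/((3/8 + (⅛)*(8 - 1*16)*7) + (-10 - 1*(-7))) = 1/((3/8 + (⅛)*(8 - 16)*7) + (-10 + 7)) = 1/((3/8 + (⅛)*(-8)*7) - 3) = 1/((3/8 - 7) - 3) = 1/(-53/8 - 3) = 1/(-77/8) = -8/77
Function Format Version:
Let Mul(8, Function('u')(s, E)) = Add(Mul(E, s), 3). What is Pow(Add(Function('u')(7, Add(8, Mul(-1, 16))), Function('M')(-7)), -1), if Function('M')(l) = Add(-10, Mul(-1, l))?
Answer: Rational(-8, 77) ≈ -0.10390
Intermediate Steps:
Function('u')(s, E) = Add(Rational(3, 8), Mul(Rational(1, 8), E, s)) (Function('u')(s, E) = Mul(Rational(1, 8), Add(Mul(E, s), 3)) = Mul(Rational(1, 8), Add(3, Mul(E, s))) = Add(Rational(3, 8), Mul(Rational(1, 8), E, s)))
Pow(Add(Function('u')(7, Add(8, Mul(-1, 16))), Function('M')(-7)), -1) = Pow(Add(Add(Rational(3, 8), Mul(Rational(1, 8), Add(8, Mul(-1, 16)), 7)), Add(-10, Mul(-1, -7))), -1) = Pow(Add(Add(Rational(3, 8), Mul(Rational(1, 8), Add(8, -16), 7)), Add(-10, 7)), -1) = Pow(Add(Add(Rational(3, 8), Mul(Rational(1, 8), -8, 7)), -3), -1) = Pow(Add(Add(Rational(3, 8), -7), -3), -1) = Pow(Add(Rational(-53, 8), -3), -1) = Pow(Rational(-77, 8), -1) = Rational(-8, 77)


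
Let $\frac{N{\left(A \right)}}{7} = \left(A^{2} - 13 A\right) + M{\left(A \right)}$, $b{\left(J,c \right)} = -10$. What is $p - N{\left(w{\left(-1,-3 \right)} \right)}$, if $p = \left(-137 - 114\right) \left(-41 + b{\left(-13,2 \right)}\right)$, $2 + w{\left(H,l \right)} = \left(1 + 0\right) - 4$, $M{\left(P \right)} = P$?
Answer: $12206$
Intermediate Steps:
$w{\left(H,l \right)} = -5$ ($w{\left(H,l \right)} = -2 + \left(\left(1 + 0\right) - 4\right) = -2 + \left(1 - 4\right) = -2 - 3 = -5$)
$N{\left(A \right)} = - 84 A + 7 A^{2}$ ($N{\left(A \right)} = 7 \left(\left(A^{2} - 13 A\right) + A\right) = 7 \left(A^{2} - 12 A\right) = - 84 A + 7 A^{2}$)
$p = 12801$ ($p = \left(-137 - 114\right) \left(-41 - 10\right) = \left(-251\right) \left(-51\right) = 12801$)
$p - N{\left(w{\left(-1,-3 \right)} \right)} = 12801 - 7 \left(-5\right) \left(-12 - 5\right) = 12801 - 7 \left(-5\right) \left(-17\right) = 12801 - 595 = 12206$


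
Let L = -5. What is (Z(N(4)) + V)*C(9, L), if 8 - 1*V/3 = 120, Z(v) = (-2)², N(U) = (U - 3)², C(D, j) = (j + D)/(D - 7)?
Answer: -664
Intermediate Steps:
C(D, j) = (D + j)/(-7 + D)
N(U) = (-3 + U)²
Z(v) = 4
V = -336 (V = 24 - 3*120 = 24 - 360 = -336)
(Z(N(4)) + V)*C(9, L) = (4 - 336)*((9 - 5)/(-7 + 9)) = -332*4/2 = -166*4 = -332*2 = -664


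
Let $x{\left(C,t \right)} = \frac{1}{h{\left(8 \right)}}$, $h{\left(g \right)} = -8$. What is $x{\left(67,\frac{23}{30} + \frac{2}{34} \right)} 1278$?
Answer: $- \frac{639}{4} \approx -159.75$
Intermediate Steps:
$x{\left(C,t \right)} = - \frac{1}{8}$ ($x{\left(C,t \right)} = \frac{1}{-8} = - \frac{1}{8}$)
$x{\left(67,\frac{23}{30} + \frac{2}{34} \right)} 1278 = \left(- \frac{1}{8}\right) 1278 = - \frac{639}{4}$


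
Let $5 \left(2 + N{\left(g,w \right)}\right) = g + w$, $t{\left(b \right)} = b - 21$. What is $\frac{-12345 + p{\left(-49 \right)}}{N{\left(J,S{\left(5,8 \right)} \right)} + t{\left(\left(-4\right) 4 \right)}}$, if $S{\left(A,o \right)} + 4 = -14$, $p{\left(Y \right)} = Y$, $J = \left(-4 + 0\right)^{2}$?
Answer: $\frac{61970}{197} \approx 314.57$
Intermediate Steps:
$J = 16$ ($J = \left(-4\right)^{2} = 16$)
$t{\left(b \right)} = -21 + b$ ($t{\left(b \right)} = b - 21 = -21 + b$)
$S{\left(A,o \right)} = -18$ ($S{\left(A,o \right)} = -4 - 14 = -18$)
$N{\left(g,w \right)} = -2 + \frac{g}{5} + \frac{w}{5}$ ($N{\left(g,w \right)} = -2 + \frac{g + w}{5} = -2 + \left(\frac{g}{5} + \frac{w}{5}\right) = -2 + \frac{g}{5} + \frac{w}{5}$)
$\frac{-12345 + p{\left(-49 \right)}}{N{\left(J,S{\left(5,8 \right)} \right)} + t{\left(\left(-4\right) 4 \right)}} = \frac{-12345 - 49}{\left(-2 + \frac{1}{5} \cdot 16 + \frac{1}{5} \left(-18\right)\right) - 37} = - \frac{12394}{\left(-2 + \frac{16}{5} - \frac{18}{5}\right) - 37} = - \frac{12394}{- \frac{12}{5} - 37} = - \frac{12394}{- \frac{197}{5}} = \left(-12394\right) \left(- \frac{5}{197}\right) = \frac{61970}{197}$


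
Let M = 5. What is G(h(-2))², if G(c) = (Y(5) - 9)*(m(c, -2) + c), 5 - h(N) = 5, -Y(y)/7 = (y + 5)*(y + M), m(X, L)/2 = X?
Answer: 0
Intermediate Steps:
m(X, L) = 2*X
Y(y) = -7*(5 + y)² (Y(y) = -7*(y + 5)*(y + 5) = -7*(5 + y)*(5 + y) = -7*(5 + y)²)
h(N) = 0 (h(N) = 5 - 1*5 = 5 - 5 = 0)
G(c) = -2127*c (G(c) = ((-175 - 70*5 - 7*5²) - 9)*(2*c + c) = ((-175 - 350 - 7*25) - 9)*(3*c) = ((-175 - 350 - 175) - 9)*(3*c) = (-700 - 9)*(3*c) = -2127*c)
G(h(-2))² = (-2127*0)² = 0² = 0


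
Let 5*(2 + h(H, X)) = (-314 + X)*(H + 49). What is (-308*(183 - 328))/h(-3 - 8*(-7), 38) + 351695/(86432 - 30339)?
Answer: -1310566155/789845533 ≈ -1.6593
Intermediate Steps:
h(H, X) = -2 + (-314 + X)*(49 + H)/5 (h(H, X) = -2 + ((-314 + X)*(H + 49))/5 = -2 + ((-314 + X)*(49 + H))/5 = -2 + (-314 + X)*(49 + H)/5)
(-308*(183 - 328))/h(-3 - 8*(-7), 38) + 351695/(86432 - 30339) = (-308*(183 - 328))/(-15396/5 - 314*(-3 - 8*(-7))/5 + (49/5)*38 + (⅕)*(-3 - 8*(-7))*38) + 351695/(86432 - 30339) = (-308*(-145))/(-15396/5 - 314*(-3 + 56)/5 + 1862/5 + (⅕)*(-3 + 56)*38) + 351695/56093 = 44660/(-15396/5 - 314/5*53 + 1862/5 + (⅕)*53*38) + 351695*(1/56093) = 44660/(-15396/5 - 16642/5 + 1862/5 + 2014/5) + 351695/56093 = 44660/(-28162/5) + 351695/56093 = 44660*(-5/28162) + 351695/56093 = -111650/14081 + 351695/56093 = -1310566155/789845533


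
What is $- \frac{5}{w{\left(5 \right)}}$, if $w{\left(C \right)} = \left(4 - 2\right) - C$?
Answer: $\frac{5}{3} \approx 1.6667$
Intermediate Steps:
$w{\left(C \right)} = 2 - C$ ($w{\left(C \right)} = \left(4 - 2\right) - C = 2 - C$)
$- \frac{5}{w{\left(5 \right)}} = - \frac{5}{2 - 5} = - \frac{5}{-3} = \left(-5\right) \left(- \frac{1}{3}\right) = \frac{5}{3}$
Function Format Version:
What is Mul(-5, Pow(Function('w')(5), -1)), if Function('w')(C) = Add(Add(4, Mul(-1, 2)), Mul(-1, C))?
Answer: Rational(5, 3) ≈ 1.6667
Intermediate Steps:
Function('w')(C) = Add(2, Mul(-1, C)) (Function('w')(C) = Add(Add(4, -2), Mul(-1, C)) = Add(2, Mul(-1, C)))
Mul(-5, Pow(Function('w')(5), -1)) = Mul(-5, Pow(Add(2, Mul(-1, 5)), -1)) = Mul(-5, Pow(Add(2, -5), -1)) = Mul(-5, Pow(-3, -1)) = Mul(-5, Rational(-1, 3)) = Rational(5, 3)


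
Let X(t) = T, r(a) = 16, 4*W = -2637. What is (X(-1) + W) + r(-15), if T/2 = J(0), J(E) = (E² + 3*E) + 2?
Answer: -2557/4 ≈ -639.25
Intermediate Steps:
W = -2637/4 (W = (¼)*(-2637) = -2637/4 ≈ -659.25)
J(E) = 2 + E² + 3*E
T = 4 (T = 2*(2 + 0² + 3*0) = 2*(2 + 0 + 0) = 2*2 = 4)
X(t) = 4
(X(-1) + W) + r(-15) = (4 - 2637/4) + 16 = -2621/4 + 16 = -2557/4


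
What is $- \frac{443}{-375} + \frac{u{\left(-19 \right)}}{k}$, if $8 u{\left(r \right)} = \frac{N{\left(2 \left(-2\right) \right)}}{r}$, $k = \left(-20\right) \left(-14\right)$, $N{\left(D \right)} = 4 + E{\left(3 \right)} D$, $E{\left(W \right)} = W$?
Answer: $\frac{471427}{399000} \approx 1.1815$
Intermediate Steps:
$N{\left(D \right)} = 4 + 3 D$
$k = 280$
$u{\left(r \right)} = - \frac{1}{r}$ ($u{\left(r \right)} = \frac{\left(4 + 3 \cdot 2 \left(-2\right)\right) \frac{1}{r}}{8} = \frac{\left(4 + 3 \left(-4\right)\right) \frac{1}{r}}{8} = \frac{\left(4 - 12\right) \frac{1}{r}}{8} = \frac{\left(-8\right) \frac{1}{r}}{8} = - \frac{1}{r}$)
$- \frac{443}{-375} + \frac{u{\left(-19 \right)}}{k} = - \frac{443}{-375} + \frac{\left(-1\right) \frac{1}{-19}}{280} = \left(-443\right) \left(- \frac{1}{375}\right) + \left(-1\right) \left(- \frac{1}{19}\right) \frac{1}{280} = \frac{443}{375} + \frac{1}{19} \cdot \frac{1}{280} = \frac{443}{375} + \frac{1}{5320} = \frac{471427}{399000}$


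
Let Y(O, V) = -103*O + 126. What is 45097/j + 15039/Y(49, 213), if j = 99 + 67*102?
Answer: 117656950/34117293 ≈ 3.4486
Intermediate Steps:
Y(O, V) = 126 - 103*O
j = 6933 (j = 99 + 6834 = 6933)
45097/j + 15039/Y(49, 213) = 45097/6933 + 15039/(126 - 103*49) = 45097*(1/6933) + 15039/(126 - 5047) = 45097/6933 + 15039/(-4921) = 45097/6933 + 15039*(-1/4921) = 45097/6933 - 15039/4921 = 117656950/34117293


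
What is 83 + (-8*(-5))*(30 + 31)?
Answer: 2523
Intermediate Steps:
83 + (-8*(-5))*(30 + 31) = 83 + 40*61 = 83 + 2440 = 2523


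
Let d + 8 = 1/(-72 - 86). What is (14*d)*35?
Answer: -309925/79 ≈ -3923.1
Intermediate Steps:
d = -1265/158 (d = -8 + 1/(-72 - 86) = -8 + 1/(-158) = -8 - 1/158 = -1265/158 ≈ -8.0063)
(14*d)*35 = (14*(-1265/158))*35 = -8855/79*35 = -309925/79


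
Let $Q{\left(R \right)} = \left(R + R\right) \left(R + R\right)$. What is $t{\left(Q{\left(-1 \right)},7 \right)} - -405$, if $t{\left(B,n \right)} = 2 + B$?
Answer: $411$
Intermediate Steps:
$Q{\left(R \right)} = 4 R^{2}$ ($Q{\left(R \right)} = 2 R 2 R = 4 R^{2}$)
$t{\left(Q{\left(-1 \right)},7 \right)} - -405 = \left(2 + 4 \left(-1\right)^{2}\right) - -405 = \left(2 + 4 \cdot 1\right) + 405 = \left(2 + 4\right) + 405 = 6 + 405 = 411$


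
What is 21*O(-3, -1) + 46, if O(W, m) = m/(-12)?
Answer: 191/4 ≈ 47.750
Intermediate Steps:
O(W, m) = -m/12 (O(W, m) = m*(-1/12) = -m/12)
21*O(-3, -1) + 46 = 21*(-1/12*(-1)) + 46 = 21*(1/12) + 46 = 7/4 + 46 = 191/4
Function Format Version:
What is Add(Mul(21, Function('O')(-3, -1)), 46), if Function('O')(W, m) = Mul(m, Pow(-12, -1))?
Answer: Rational(191, 4) ≈ 47.750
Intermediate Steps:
Function('O')(W, m) = Mul(Rational(-1, 12), m) (Function('O')(W, m) = Mul(m, Rational(-1, 12)) = Mul(Rational(-1, 12), m))
Add(Mul(21, Function('O')(-3, -1)), 46) = Add(Mul(21, Mul(Rational(-1, 12), -1)), 46) = Add(Mul(21, Rational(1, 12)), 46) = Add(Rational(7, 4), 46) = Rational(191, 4)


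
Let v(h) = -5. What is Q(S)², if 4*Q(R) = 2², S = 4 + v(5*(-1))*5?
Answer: 1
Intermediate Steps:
S = -21 (S = 4 - 5*5 = 4 - 25 = -21)
Q(R) = 1 (Q(R) = (¼)*2² = (¼)*4 = 1)
Q(S)² = 1² = 1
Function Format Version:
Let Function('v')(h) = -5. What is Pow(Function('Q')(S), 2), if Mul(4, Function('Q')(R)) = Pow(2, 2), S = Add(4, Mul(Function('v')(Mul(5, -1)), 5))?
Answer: 1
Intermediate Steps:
S = -21 (S = Add(4, Mul(-5, 5)) = Add(4, -25) = -21)
Function('Q')(R) = 1 (Function('Q')(R) = Mul(Rational(1, 4), Pow(2, 2)) = Mul(Rational(1, 4), 4) = 1)
Pow(Function('Q')(S), 2) = Pow(1, 2) = 1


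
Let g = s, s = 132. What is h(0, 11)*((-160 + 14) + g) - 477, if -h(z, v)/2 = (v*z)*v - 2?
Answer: -533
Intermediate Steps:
h(z, v) = 4 - 2*z*v² (h(z, v) = -2*((v*z)*v - 2) = -2*(z*v² - 2) = -2*(-2 + z*v²) = 4 - 2*z*v²)
g = 132
h(0, 11)*((-160 + 14) + g) - 477 = (4 - 2*0*11²)*((-160 + 14) + 132) - 477 = (4 - 2*0*121)*(-146 + 132) - 477 = (4 + 0)*(-14) - 477 = 4*(-14) - 477 = -56 - 477 = -533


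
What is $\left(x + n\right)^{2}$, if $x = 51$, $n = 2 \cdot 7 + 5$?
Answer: $4900$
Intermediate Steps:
$n = 19$ ($n = 14 + 5 = 19$)
$\left(x + n\right)^{2} = \left(51 + 19\right)^{2} = 70^{2} = 4900$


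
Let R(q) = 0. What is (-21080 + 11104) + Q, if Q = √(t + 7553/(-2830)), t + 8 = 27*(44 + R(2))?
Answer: -9976 + √9429127010/2830 ≈ -9941.7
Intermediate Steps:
t = 1180 (t = -8 + 27*(44 + 0) = -8 + 27*44 = -8 + 1188 = 1180)
Q = √9429127010/2830 (Q = √(1180 + 7553/(-2830)) = √(1180 + 7553*(-1/2830)) = √(1180 - 7553/2830) = √(3331847/2830) = √9429127010/2830 ≈ 34.312)
(-21080 + 11104) + Q = (-21080 + 11104) + √9429127010/2830 = -9976 + √9429127010/2830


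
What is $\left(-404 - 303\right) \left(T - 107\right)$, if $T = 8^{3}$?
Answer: $-286335$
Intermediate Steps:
$T = 512$
$\left(-404 - 303\right) \left(T - 107\right) = \left(-404 - 303\right) \left(512 - 107\right) = \left(-404 - 303\right) 405 = \left(-707\right) 405 = -286335$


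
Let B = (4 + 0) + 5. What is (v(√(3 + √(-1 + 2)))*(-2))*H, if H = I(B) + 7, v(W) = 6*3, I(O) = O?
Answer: -576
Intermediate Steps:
B = 9 (B = 4 + 5 = 9)
v(W) = 18
H = 16 (H = 9 + 7 = 16)
(v(√(3 + √(-1 + 2)))*(-2))*H = (18*(-2))*16 = -36*16 = -576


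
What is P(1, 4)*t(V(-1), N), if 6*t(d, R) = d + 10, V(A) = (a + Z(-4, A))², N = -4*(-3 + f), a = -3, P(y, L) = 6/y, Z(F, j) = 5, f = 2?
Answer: 14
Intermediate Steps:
N = 4 (N = -4*(-3 + 2) = -4*(-1) = 4)
V(A) = 4 (V(A) = (-3 + 5)² = 2² = 4)
t(d, R) = 5/3 + d/6 (t(d, R) = (d + 10)/6 = (10 + d)/6 = 5/3 + d/6)
P(1, 4)*t(V(-1), N) = (6/1)*(5/3 + (⅙)*4) = (6*1)*(5/3 + ⅔) = 6*(7/3) = 14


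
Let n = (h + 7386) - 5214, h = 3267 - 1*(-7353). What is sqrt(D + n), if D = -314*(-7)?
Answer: sqrt(14990) ≈ 122.43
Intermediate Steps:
h = 10620 (h = 3267 + 7353 = 10620)
D = 2198
n = 12792 (n = (10620 + 7386) - 5214 = 18006 - 5214 = 12792)
sqrt(D + n) = sqrt(2198 + 12792) = sqrt(14990)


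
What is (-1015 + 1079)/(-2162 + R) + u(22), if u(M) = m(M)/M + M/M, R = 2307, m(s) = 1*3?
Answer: 5033/3190 ≈ 1.5777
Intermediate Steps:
m(s) = 3
u(M) = 1 + 3/M (u(M) = 3/M + M/M = 3/M + 1 = 1 + 3/M)
(-1015 + 1079)/(-2162 + R) + u(22) = (-1015 + 1079)/(-2162 + 2307) + (3 + 22)/22 = 64/145 + (1/22)*25 = 64*(1/145) + 25/22 = 64/145 + 25/22 = 5033/3190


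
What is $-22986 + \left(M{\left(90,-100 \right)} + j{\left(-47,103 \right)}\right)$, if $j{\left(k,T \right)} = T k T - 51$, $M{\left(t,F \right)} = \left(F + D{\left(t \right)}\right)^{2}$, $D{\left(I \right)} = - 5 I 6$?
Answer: $7318340$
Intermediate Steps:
$D{\left(I \right)} = - 30 I$
$M{\left(t,F \right)} = \left(F - 30 t\right)^{2}$
$j{\left(k,T \right)} = -51 + k T^{2}$ ($j{\left(k,T \right)} = k T^{2} - 51 = -51 + k T^{2}$)
$-22986 + \left(M{\left(90,-100 \right)} + j{\left(-47,103 \right)}\right) = -22986 - \left(51 + 498623 - \left(-100 - 2700\right)^{2}\right) = -22986 + \left(\left(-100 - 2700\right)^{2} - 498674\right) = -22986 + \left(\left(-2800\right)^{2} - 498674\right) = -22986 + \left(7840000 - 498674\right) = -22986 + 7341326 = 7318340$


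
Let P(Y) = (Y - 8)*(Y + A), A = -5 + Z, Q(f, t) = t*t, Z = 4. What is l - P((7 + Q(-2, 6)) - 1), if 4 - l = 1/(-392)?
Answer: -544879/392 ≈ -1390.0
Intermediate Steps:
Q(f, t) = t²
A = -1 (A = -5 + 4 = -1)
l = 1569/392 (l = 4 - 1/(-392) = 4 - 1*(-1/392) = 4 + 1/392 = 1569/392 ≈ 4.0025)
P(Y) = (-1 + Y)*(-8 + Y) (P(Y) = (Y - 8)*(Y - 1) = (-8 + Y)*(-1 + Y) = (-1 + Y)*(-8 + Y))
l - P((7 + Q(-2, 6)) - 1) = 1569/392 - (8 + ((7 + 6²) - 1)² - 9*((7 + 6²) - 1)) = 1569/392 - (8 + ((7 + 36) - 1)² - 9*((7 + 36) - 1)) = 1569/392 - (8 + (43 - 1)² - 9*(43 - 1)) = 1569/392 - (8 + 42² - 9*42) = 1569/392 - (8 + 1764 - 378) = 1569/392 - 1*1394 = 1569/392 - 1394 = -544879/392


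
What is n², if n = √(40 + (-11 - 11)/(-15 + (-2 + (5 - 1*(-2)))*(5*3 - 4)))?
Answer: 789/20 ≈ 39.450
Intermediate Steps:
n = √3945/10 (n = √(40 - 22/(-15 + (-2 + (5 + 2))*(15 - 4))) = √(40 - 22/(-15 + (-2 + 7)*11)) = √(40 - 22/(-15 + 5*11)) = √(40 - 22/(-15 + 55)) = √(40 - 22/40) = √(40 - 22*1/40) = √(40 - 11/20) = √(789/20) = √3945/10 ≈ 6.2809)
n² = (√3945/10)² = 789/20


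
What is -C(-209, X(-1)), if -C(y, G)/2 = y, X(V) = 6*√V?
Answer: -418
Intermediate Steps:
C(y, G) = -2*y
-C(-209, X(-1)) = -(-2)*(-209) = -1*418 = -418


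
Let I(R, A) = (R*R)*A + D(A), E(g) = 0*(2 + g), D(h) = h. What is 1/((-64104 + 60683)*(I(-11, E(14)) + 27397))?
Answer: -1/93725137 ≈ -1.0669e-8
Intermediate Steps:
E(g) = 0
I(R, A) = A + A*R² (I(R, A) = (R*R)*A + A = R²*A + A = A*R² + A = A + A*R²)
1/((-64104 + 60683)*(I(-11, E(14)) + 27397)) = 1/((-64104 + 60683)*(0*(1 + (-11)²) + 27397)) = 1/((-3421)*(0*(1 + 121) + 27397)) = -1/(3421*(0*122 + 27397)) = -1/(3421*(0 + 27397)) = -1/3421/27397 = -1/3421*1/27397 = -1/93725137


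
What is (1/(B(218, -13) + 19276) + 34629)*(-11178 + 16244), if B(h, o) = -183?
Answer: 3349494808868/19093 ≈ 1.7543e+8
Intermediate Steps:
(1/(B(218, -13) + 19276) + 34629)*(-11178 + 16244) = (1/(-183 + 19276) + 34629)*(-11178 + 16244) = (1/19093 + 34629)*5066 = (661171498/19093)*5066 = 3349494808868/19093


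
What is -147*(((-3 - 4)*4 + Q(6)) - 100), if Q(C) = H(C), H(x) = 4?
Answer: 18228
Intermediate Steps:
Q(C) = 4
-147*(((-3 - 4)*4 + Q(6)) - 100) = -147*(((-3 - 4)*4 + 4) - 100) = -147*((-7*4 + 4) - 100) = -147*((-28 + 4) - 100) = -147*(-24 - 100) = -147*(-124) = 18228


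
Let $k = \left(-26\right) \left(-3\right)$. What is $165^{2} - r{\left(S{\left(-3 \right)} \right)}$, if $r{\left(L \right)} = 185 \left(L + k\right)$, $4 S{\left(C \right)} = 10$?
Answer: $\frac{24665}{2} \approx 12333.0$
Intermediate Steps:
$k = 78$
$S{\left(C \right)} = \frac{5}{2}$ ($S{\left(C \right)} = \frac{1}{4} \cdot 10 = \frac{5}{2}$)
$r{\left(L \right)} = 14430 + 185 L$ ($r{\left(L \right)} = 185 \left(L + 78\right) = 185 \left(78 + L\right) = 14430 + 185 L$)
$165^{2} - r{\left(S{\left(-3 \right)} \right)} = 165^{2} - \left(14430 + 185 \cdot \frac{5}{2}\right) = 27225 - \left(14430 + \frac{925}{2}\right) = 27225 - \frac{29785}{2} = \frac{24665}{2}$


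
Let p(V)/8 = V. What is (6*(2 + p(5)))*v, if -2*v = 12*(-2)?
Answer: 3024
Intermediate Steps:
p(V) = 8*V
v = 12 (v = -6*(-2) = -½*(-24) = 12)
(6*(2 + p(5)))*v = (6*(2 + 8*5))*12 = (6*(2 + 40))*12 = (6*42)*12 = 252*12 = 3024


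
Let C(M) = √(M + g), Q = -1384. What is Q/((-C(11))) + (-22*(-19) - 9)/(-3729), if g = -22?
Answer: -409/3729 - 1384*I*√11/11 ≈ -0.10968 - 417.29*I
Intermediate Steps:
C(M) = √(-22 + M) (C(M) = √(M - 22) = √(-22 + M))
Q/((-C(11))) + (-22*(-19) - 9)/(-3729) = -1384*(-1/√(-22 + 11)) + (-22*(-19) - 9)/(-3729) = -1384*I*√11/11 + (418 - 9)*(-1/3729) = -1384*I*√11/11 + 409*(-1/3729) = -1384*I*√11/11 - 409/3729 = -409/3729 - 1384*I*√11/11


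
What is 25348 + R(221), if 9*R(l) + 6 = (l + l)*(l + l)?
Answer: 423490/9 ≈ 47054.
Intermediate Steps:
R(l) = -⅔ + 4*l²/9 (R(l) = -⅔ + ((l + l)*(l + l))/9 = -⅔ + ((2*l)*(2*l))/9 = -⅔ + (4*l²)/9 = -⅔ + 4*l²/9)
25348 + R(221) = 25348 + (-⅔ + (4/9)*221²) = 25348 + (-⅔ + (4/9)*48841) = 25348 + (-⅔ + 195364/9) = 25348 + 195358/9 = 423490/9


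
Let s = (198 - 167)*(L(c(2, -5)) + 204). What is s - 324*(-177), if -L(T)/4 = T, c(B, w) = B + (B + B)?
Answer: 62928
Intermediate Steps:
c(B, w) = 3*B (c(B, w) = B + 2*B = 3*B)
L(T) = -4*T
s = 5580 (s = (198 - 167)*(-12*2 + 204) = 31*(-4*6 + 204) = 31*(-24 + 204) = 31*180 = 5580)
s - 324*(-177) = 5580 - 324*(-177) = 5580 + 57348 = 62928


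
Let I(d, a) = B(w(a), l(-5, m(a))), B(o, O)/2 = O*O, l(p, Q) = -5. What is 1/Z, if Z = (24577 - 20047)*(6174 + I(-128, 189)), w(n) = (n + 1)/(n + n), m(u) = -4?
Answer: 1/28194720 ≈ 3.5468e-8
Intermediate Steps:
w(n) = (1 + n)/(2*n) (w(n) = (1 + n)/((2*n)) = (1 + n)*(1/(2*n)) = (1 + n)/(2*n))
B(o, O) = 2*O² (B(o, O) = 2*(O*O) = 2*O²)
I(d, a) = 50 (I(d, a) = 2*(-5)² = 2*25 = 50)
Z = 28194720 (Z = (24577 - 20047)*(6174 + 50) = 4530*6224 = 28194720)
1/Z = 1/28194720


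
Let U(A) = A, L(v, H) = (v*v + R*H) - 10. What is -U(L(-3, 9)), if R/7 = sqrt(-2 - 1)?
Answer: 1 - 63*I*sqrt(3) ≈ 1.0 - 109.12*I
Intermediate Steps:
R = 7*I*sqrt(3) (R = 7*sqrt(-2 - 1) = 7*sqrt(-3) = 7*(I*sqrt(3)) = 7*I*sqrt(3) ≈ 12.124*I)
L(v, H) = -10 + v**2 + 7*I*H*sqrt(3) (L(v, H) = (v*v + (7*I*sqrt(3))*H) - 10 = (v**2 + 7*I*H*sqrt(3)) - 10 = -10 + v**2 + 7*I*H*sqrt(3))
-U(L(-3, 9)) = -(-10 + (-3)**2 + 7*I*9*sqrt(3)) = -(-10 + 9 + 63*I*sqrt(3)) = -(-1 + 63*I*sqrt(3)) = 1 - 63*I*sqrt(3)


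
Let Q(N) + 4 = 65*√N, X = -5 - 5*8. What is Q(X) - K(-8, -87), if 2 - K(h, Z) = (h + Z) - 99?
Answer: -200 + 195*I*√5 ≈ -200.0 + 436.03*I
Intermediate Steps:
K(h, Z) = 101 - Z - h (K(h, Z) = 2 - ((h + Z) - 99) = 2 - ((Z + h) - 99) = 2 - (-99 + Z + h) = 2 + (99 - Z - h) = 101 - Z - h)
X = -45 (X = -5 - 40 = -45)
Q(N) = -4 + 65*√N
Q(X) - K(-8, -87) = (-4 + 65*√(-45)) - (101 - 1*(-87) - 1*(-8)) = (-4 + 65*(3*I*√5)) - (101 + 87 + 8) = (-4 + 195*I*√5) - 1*196 = (-4 + 195*I*√5) - 196 = -200 + 195*I*√5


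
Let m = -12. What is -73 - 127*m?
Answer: 1451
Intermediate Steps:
-73 - 127*m = -73 - 127*(-12) = -73 + 1524 = 1451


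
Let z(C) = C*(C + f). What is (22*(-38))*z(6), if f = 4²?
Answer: -110352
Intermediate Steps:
f = 16
z(C) = C*(16 + C) (z(C) = C*(C + 16) = C*(16 + C))
(22*(-38))*z(6) = (22*(-38))*(6*(16 + 6)) = -5016*22 = -836*132 = -110352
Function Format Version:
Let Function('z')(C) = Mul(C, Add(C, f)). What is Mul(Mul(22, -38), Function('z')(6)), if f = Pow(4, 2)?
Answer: -110352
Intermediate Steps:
f = 16
Function('z')(C) = Mul(C, Add(16, C)) (Function('z')(C) = Mul(C, Add(C, 16)) = Mul(C, Add(16, C)))
Mul(Mul(22, -38), Function('z')(6)) = Mul(Mul(22, -38), Mul(6, Add(16, 6))) = Mul(-836, Mul(6, 22)) = Mul(-836, 132) = -110352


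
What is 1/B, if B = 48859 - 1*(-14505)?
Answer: 1/63364 ≈ 1.5782e-5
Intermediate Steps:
B = 63364 (B = 48859 + 14505 = 63364)
1/B = 1/63364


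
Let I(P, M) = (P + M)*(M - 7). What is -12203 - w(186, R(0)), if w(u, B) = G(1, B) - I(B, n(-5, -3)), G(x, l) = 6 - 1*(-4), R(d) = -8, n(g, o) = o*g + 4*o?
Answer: -12193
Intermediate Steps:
n(g, o) = 4*o + g*o (n(g, o) = g*o + 4*o = 4*o + g*o)
G(x, l) = 10 (G(x, l) = 6 + 4 = 10)
I(P, M) = (-7 + M)*(M + P) (I(P, M) = (M + P)*(-7 + M) = (-7 + M)*(M + P))
w(u, B) = 22 + 4*B (w(u, B) = 10 - ((-3*(4 - 5))**2 - (-21)*(4 - 5) - 7*B + (-3*(4 - 5))*B) = 10 - ((-3*(-1))**2 - (-21)*(-1) - 7*B + (-3*(-1))*B) = 10 - (3**2 - 7*3 - 7*B + 3*B) = 10 - (9 - 21 - 7*B + 3*B) = 10 - (-12 - 4*B) = 10 + (12 + 4*B) = 22 + 4*B)
-12203 - w(186, R(0)) = -12203 - (22 + 4*(-8)) = -12203 - (22 - 32) = -12203 - 1*(-10) = -12203 + 10 = -12193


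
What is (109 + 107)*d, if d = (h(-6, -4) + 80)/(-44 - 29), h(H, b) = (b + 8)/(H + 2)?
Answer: -17064/73 ≈ -233.75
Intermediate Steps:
h(H, b) = (8 + b)/(2 + H)
d = -79/73 (d = ((8 - 4)/(2 - 6) + 80)/(-44 - 29) = (4/(-4) + 80)/(-73) = (-¼*4 + 80)*(-1/73) = (-1 + 80)*(-1/73) = 79*(-1/73) = -79/73 ≈ -1.0822)
(109 + 107)*d = (109 + 107)*(-79/73) = 216*(-79/73) = -17064/73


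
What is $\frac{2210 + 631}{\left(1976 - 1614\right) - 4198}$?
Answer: $- \frac{2841}{3836} \approx -0.74061$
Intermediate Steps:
$\frac{2210 + 631}{\left(1976 - 1614\right) - 4198} = \frac{2841}{362 - 4198} = \frac{2841}{-3836} = 2841 \left(- \frac{1}{3836}\right) = - \frac{2841}{3836}$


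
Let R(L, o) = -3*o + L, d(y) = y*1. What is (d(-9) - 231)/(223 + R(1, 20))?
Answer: -60/41 ≈ -1.4634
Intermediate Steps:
d(y) = y
R(L, o) = L - 3*o
(d(-9) - 231)/(223 + R(1, 20)) = (-9 - 231)/(223 + (1 - 3*20)) = -240/(223 + (1 - 60)) = -240/(223 - 59) = -240/164 = -240*1/164 = -60/41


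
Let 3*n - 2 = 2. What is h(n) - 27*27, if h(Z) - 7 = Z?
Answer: -2162/3 ≈ -720.67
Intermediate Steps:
n = 4/3 (n = ⅔ + (⅓)*2 = ⅔ + ⅔ = 4/3 ≈ 1.3333)
h(Z) = 7 + Z
h(n) - 27*27 = (7 + 4/3) - 27*27 = 25/3 - 729 = -2162/3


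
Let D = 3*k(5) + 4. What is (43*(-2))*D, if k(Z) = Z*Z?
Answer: -6794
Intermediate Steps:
k(Z) = Z²
D = 79 (D = 3*5² + 4 = 3*25 + 4 = 75 + 4 = 79)
(43*(-2))*D = (43*(-2))*79 = -86*79 = -6794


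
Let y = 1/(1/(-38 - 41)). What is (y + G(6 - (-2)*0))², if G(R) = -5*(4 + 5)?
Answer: 15376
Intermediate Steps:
G(R) = -45 (G(R) = -5*9 = -45)
y = -79 (y = 1/(1/(-79)) = 1/(-1/79) = -79)
(y + G(6 - (-2)*0))² = (-79 - 45)² = (-124)² = 15376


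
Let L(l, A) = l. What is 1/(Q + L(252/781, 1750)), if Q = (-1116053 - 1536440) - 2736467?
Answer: -781/4208777508 ≈ -1.8556e-7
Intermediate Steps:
Q = -5388960 (Q = -2652493 - 2736467 = -5388960)
1/(Q + L(252/781, 1750)) = 1/(-5388960 + 252/781) = 1/(-4208777508/781) = -781/4208777508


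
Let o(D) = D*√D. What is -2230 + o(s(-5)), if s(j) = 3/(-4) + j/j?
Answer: -17839/8 ≈ -2229.9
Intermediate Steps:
s(j) = ¼ (s(j) = 3*(-¼) + 1 = -¾ + 1 = ¼)
o(D) = D^(3/2)
-2230 + o(s(-5)) = -2230 + (¼)^(3/2) = -2230 + ⅛ = -17839/8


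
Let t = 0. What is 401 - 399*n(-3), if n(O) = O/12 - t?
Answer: 2003/4 ≈ 500.75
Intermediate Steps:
n(O) = O/12 (n(O) = O/12 - 1*0 = O*(1/12) + 0 = O/12 + 0 = O/12)
401 - 399*n(-3) = 401 - 133*(-3)/4 = 401 - 399*(-¼) = 401 + 399/4 = 2003/4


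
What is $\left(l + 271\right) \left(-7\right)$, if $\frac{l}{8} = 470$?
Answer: $-28217$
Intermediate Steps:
$l = 3760$ ($l = 8 \cdot 470 = 3760$)
$\left(l + 271\right) \left(-7\right) = \left(3760 + 271\right) \left(-7\right) = 4031 \left(-7\right) = -28217$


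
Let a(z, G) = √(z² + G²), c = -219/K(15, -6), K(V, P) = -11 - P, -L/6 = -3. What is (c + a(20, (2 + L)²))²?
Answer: 4057961/25 + 1752*√401 ≈ 1.9740e+5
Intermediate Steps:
L = 18 (L = -6*(-3) = 18)
c = 219/5 (c = -219/(-11 - 1*(-6)) = -219/(-11 + 6) = -219/(-5) = -219*(-⅕) = 219/5 ≈ 43.800)
a(z, G) = √(G² + z²)
(c + a(20, (2 + L)²))² = (219/5 + √(((2 + 18)²)² + 20²))² = (219/5 + √((20²)² + 400))² = (219/5 + √(400² + 400))² = (219/5 + √(160000 + 400))² = (219/5 + √160400)² = (219/5 + 20*√401)²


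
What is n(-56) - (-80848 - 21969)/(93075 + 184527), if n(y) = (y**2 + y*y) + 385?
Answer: 142161487/21354 ≈ 6657.4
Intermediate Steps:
n(y) = 385 + 2*y**2 (n(y) = (y**2 + y**2) + 385 = 2*y**2 + 385 = 385 + 2*y**2)
n(-56) - (-80848 - 21969)/(93075 + 184527) = (385 + 2*(-56)**2) - (-80848 - 21969)/(93075 + 184527) = (385 + 2*3136) - (-102817)/277602 = (385 + 6272) - (-102817)/277602 = 6657 - 1*(-7909/21354) = 6657 + 7909/21354 = 142161487/21354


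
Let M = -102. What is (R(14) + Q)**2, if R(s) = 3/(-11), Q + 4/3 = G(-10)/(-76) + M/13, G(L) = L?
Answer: 23087283025/265755204 ≈ 86.874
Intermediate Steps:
Q = -13409/1482 (Q = -4/3 + (-10/(-76) - 102/13) = -4/3 + (-10*(-1/76) - 102*1/13) = -4/3 + (5/38 - 102/13) = -4/3 - 3811/494 = -13409/1482 ≈ -9.0479)
R(s) = -3/11 (R(s) = 3*(-1/11) = -3/11)
(R(14) + Q)**2 = (-3/11 - 13409/1482)**2 = (-151945/16302)**2 = 23087283025/265755204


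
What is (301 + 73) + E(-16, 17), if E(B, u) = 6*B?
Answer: 278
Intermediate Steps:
(301 + 73) + E(-16, 17) = (301 + 73) + 6*(-16) = 374 - 96 = 278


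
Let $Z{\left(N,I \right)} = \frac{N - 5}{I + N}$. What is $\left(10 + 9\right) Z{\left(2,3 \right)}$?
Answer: $- \frac{57}{5} \approx -11.4$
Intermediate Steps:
$Z{\left(N,I \right)} = \frac{-5 + N}{I + N}$
$\left(10 + 9\right) Z{\left(2,3 \right)} = \left(10 + 9\right) \frac{-5 + 2}{3 + 2} = 19 \cdot \frac{1}{5} \left(-3\right) = 19 \left(- \frac{3}{5}\right) = - \frac{57}{5}$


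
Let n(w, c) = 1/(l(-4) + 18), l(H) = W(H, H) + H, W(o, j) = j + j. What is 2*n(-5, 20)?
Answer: ⅓ ≈ 0.33333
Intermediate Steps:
W(o, j) = 2*j
l(H) = 3*H (l(H) = 2*H + H = 3*H)
n(w, c) = ⅙ (n(w, c) = 1/(3*(-4) + 18) = 1/(-12 + 18) = 1/6 = ⅙)
2*n(-5, 20) = 2*(⅙) = ⅓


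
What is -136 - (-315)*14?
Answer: 4274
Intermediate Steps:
-136 - (-315)*14 = -136 - 63*(-70) = -136 + 4410 = 4274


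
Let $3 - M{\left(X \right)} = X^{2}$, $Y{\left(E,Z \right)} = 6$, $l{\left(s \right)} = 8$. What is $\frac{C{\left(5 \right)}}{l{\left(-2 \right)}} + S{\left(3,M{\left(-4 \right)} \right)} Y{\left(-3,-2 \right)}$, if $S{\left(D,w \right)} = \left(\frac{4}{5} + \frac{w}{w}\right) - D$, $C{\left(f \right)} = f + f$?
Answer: $- \frac{119}{20} \approx -5.95$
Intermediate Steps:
$C{\left(f \right)} = 2 f$
$M{\left(X \right)} = 3 - X^{2}$
$S{\left(D,w \right)} = \frac{9}{5} - D$ ($S{\left(D,w \right)} = \left(4 \cdot \frac{1}{5} + 1\right) - D = \left(\frac{4}{5} + 1\right) - D = \frac{9}{5} - D$)
$\frac{C{\left(5 \right)}}{l{\left(-2 \right)}} + S{\left(3,M{\left(-4 \right)} \right)} Y{\left(-3,-2 \right)} = \frac{2 \cdot 5}{8} + \left(\frac{9}{5} - 3\right) 6 = 10 \cdot \frac{1}{8} + \left(\frac{9}{5} - 3\right) 6 = \frac{5}{4} - \frac{36}{5} = - \frac{119}{20}$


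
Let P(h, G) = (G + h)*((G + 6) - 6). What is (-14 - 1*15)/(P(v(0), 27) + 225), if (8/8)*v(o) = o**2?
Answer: -29/954 ≈ -0.030398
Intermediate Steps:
v(o) = o**2
P(h, G) = G*(G + h) (P(h, G) = (G + h)*((6 + G) - 6) = (G + h)*G = G*(G + h))
(-14 - 1*15)/(P(v(0), 27) + 225) = (-14 - 1*15)/(27*(27 + 0**2) + 225) = (-14 - 15)/(27*(27 + 0) + 225) = -29/(27*27 + 225) = -29/(729 + 225) = -29/954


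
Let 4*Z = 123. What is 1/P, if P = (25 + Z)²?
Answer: 16/49729 ≈ 0.00032174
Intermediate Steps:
Z = 123/4 (Z = (¼)*123 = 123/4 ≈ 30.750)
P = 49729/16 (P = (25 + 123/4)² = (223/4)² = 49729/16 ≈ 3108.1)
1/P = 1/(49729/16) = 16/49729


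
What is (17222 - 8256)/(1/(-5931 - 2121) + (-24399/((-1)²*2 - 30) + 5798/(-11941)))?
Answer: 1508624817546/146539391477 ≈ 10.295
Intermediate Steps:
(17222 - 8256)/(1/(-5931 - 2121) + (-24399/((-1)²*2 - 30) + 5798/(-11941))) = 8966/(1/(-8052) + (-24399/(1*2 - 30) + 5798*(-1/11941))) = 8966/(-1/8052 + (-24399/(2 - 30) - 5798/11941)) = 8966/(-1/8052 + (-24399/(-28) - 5798/11941)) = 8966/(-1/8052 + (-24399*(-1/28) - 5798/11941)) = 8966/(-1/8052 + (24399/28 - 5798/11941)) = 8966/(-1/8052 + 291186115/334348) = 8966/(146539391477/168260631) = 8966*(168260631/146539391477) = 1508624817546/146539391477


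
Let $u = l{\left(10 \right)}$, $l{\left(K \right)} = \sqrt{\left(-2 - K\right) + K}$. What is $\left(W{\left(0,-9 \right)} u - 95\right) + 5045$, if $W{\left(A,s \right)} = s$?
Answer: $4950 - 9 i \sqrt{2} \approx 4950.0 - 12.728 i$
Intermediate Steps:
$l{\left(K \right)} = i \sqrt{2}$ ($l{\left(K \right)} = \sqrt{-2} = i \sqrt{2}$)
$u = i \sqrt{2} \approx 1.4142 i$
$\left(W{\left(0,-9 \right)} u - 95\right) + 5045 = \left(- 9 i \sqrt{2} - 95\right) + 5045 = \left(-95 - 9 i \sqrt{2}\right) + 5045 = 4950 - 9 i \sqrt{2}$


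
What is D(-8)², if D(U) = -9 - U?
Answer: 1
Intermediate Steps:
D(-8)² = (-9 - 1*(-8))² = (-9 + 8)² = (-1)² = 1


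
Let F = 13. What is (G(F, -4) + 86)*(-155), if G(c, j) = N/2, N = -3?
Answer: -26195/2 ≈ -13098.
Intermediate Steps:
G(c, j) = -3/2
(G(F, -4) + 86)*(-155) = (-3/2 + 86)*(-155) = (169/2)*(-155) = -26195/2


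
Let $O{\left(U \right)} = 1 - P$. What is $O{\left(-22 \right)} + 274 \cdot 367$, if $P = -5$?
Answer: $100564$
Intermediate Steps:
$O{\left(U \right)} = 6$ ($O{\left(U \right)} = 1 - -5 = 1 + 5 = 6$)
$O{\left(-22 \right)} + 274 \cdot 367 = 6 + 274 \cdot 367 = 6 + 100558 = 100564$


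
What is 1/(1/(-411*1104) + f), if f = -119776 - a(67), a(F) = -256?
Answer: -453744/54231482881 ≈ -8.3668e-6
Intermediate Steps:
f = -119520 (f = -119776 - 1*(-256) = -119776 + 256 = -119520)
1/(1/(-411*1104) + f) = 1/(1/(-411*1104) - 119520) = 1/(1/(-453744) - 119520) = 1/(-1/453744 - 119520) = 1/(-54231482881/453744) = -453744/54231482881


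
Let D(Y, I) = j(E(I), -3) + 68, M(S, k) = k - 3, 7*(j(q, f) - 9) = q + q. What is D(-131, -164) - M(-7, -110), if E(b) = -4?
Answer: 1322/7 ≈ 188.86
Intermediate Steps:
j(q, f) = 9 + 2*q/7 (j(q, f) = 9 + (q + q)/7 = 9 + (2*q)/7 = 9 + 2*q/7)
M(S, k) = -3 + k
D(Y, I) = 531/7 (D(Y, I) = (9 + (2/7)*(-4)) + 68 = (9 - 8/7) + 68 = 55/7 + 68 = 531/7)
D(-131, -164) - M(-7, -110) = 531/7 - (-3 - 110) = 531/7 - 1*(-113) = 531/7 + 113 = 1322/7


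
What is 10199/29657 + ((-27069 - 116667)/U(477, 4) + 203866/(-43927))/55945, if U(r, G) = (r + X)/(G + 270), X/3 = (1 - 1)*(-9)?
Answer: -81018125165/71569845483 ≈ -1.1320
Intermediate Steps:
X = 0 (X = 3*((1 - 1)*(-9)) = 3*(0*(-9)) = 3*0 = 0)
U(r, G) = r/(270 + G) (U(r, G) = (r + 0)/(G + 270) = r/(270 + G))
10199/29657 + ((-27069 - 116667)/U(477, 4) + 203866/(-43927))/55945 = 10199/29657 + ((-27069 - 116667)/((477/(270 + 4))) + 203866/(-43927))/55945 = 10199*(1/29657) + (-143736/(477/274) + 203866*(-1/43927))*(1/55945) = 217/631 + (-143736/(477*(1/274)) - 15682/3379)*(1/55945) = 217/631 + (-143736/477/274 - 15682/3379)*(1/55945) = 217/631 + (-143736*274/477 - 15682/3379)*(1/55945) = 217/631 + (-247696/3 - 15682/3379)*(1/55945) = 217/631 - 837011830/10137*1/55945 = 217/631 - 167402366/113422893 = -81018125165/71569845483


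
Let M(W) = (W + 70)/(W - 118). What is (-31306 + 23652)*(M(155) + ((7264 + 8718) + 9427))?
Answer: -7197500132/37 ≈ -1.9453e+8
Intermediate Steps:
M(W) = (70 + W)/(-118 + W)
(-31306 + 23652)*(M(155) + ((7264 + 8718) + 9427)) = (-31306 + 23652)*((70 + 155)/(-118 + 155) + ((7264 + 8718) + 9427)) = -7654*(225/37 + (15982 + 9427)) = -7654*((1/37)*225 + 25409) = -7654*(225/37 + 25409) = -7654*940358/37 = -7197500132/37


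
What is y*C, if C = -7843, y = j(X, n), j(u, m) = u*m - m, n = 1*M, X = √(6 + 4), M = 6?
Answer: 47058 - 47058*√10 ≈ -1.0175e+5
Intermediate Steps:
X = √10 ≈ 3.1623
n = 6 (n = 1*6 = 6)
j(u, m) = -m + m*u (j(u, m) = m*u - m = -m + m*u)
y = -6 + 6*√10 (y = 6*(-1 + √10) = -6 + 6*√10 ≈ 12.974)
y*C = (-6 + 6*√10)*(-7843) = 47058 - 47058*√10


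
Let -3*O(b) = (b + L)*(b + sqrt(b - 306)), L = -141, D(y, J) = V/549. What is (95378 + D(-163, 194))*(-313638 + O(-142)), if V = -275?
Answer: -51372600531700/1647 + 118548127208*I*sqrt(7)/1647 ≈ -3.1192e+10 + 1.9044e+8*I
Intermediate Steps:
D(y, J) = -275/549
O(b) = -(-141 + b)*(b + sqrt(-306 + b))/3 (O(b) = -(b - 141)*(b + sqrt(b - 306))/3 = -(-141 + b)*(b + sqrt(-306 + b))/3)
(95378 + D(-163, 194))*(-313638 + O(-142)) = (95378 - 275/549)*(-313638 + (47*(-142) + 47*sqrt(-306 - 142) - 1/3*(-142)**2 - 1/3*(-142)*sqrt(-306 - 142))) = 52362247*(-313638 + (-6674 + 47*sqrt(-448) - 1/3*20164 - 1/3*(-142)*sqrt(-448)))/549 = 52362247*(-313638 + (-6674 + 47*(8*I*sqrt(7)) - 20164/3 - 1/3*(-142)*8*I*sqrt(7)))/549 = 52362247*(-313638 + (-6674 + 376*I*sqrt(7) - 20164/3 + 1136*I*sqrt(7)/3))/549 = 52362247*(-313638 + (-40186/3 + 2264*I*sqrt(7)/3))/549 = 52362247*(-981100/3 + 2264*I*sqrt(7)/3)/549 = -51372600531700/1647 + 118548127208*I*sqrt(7)/1647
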